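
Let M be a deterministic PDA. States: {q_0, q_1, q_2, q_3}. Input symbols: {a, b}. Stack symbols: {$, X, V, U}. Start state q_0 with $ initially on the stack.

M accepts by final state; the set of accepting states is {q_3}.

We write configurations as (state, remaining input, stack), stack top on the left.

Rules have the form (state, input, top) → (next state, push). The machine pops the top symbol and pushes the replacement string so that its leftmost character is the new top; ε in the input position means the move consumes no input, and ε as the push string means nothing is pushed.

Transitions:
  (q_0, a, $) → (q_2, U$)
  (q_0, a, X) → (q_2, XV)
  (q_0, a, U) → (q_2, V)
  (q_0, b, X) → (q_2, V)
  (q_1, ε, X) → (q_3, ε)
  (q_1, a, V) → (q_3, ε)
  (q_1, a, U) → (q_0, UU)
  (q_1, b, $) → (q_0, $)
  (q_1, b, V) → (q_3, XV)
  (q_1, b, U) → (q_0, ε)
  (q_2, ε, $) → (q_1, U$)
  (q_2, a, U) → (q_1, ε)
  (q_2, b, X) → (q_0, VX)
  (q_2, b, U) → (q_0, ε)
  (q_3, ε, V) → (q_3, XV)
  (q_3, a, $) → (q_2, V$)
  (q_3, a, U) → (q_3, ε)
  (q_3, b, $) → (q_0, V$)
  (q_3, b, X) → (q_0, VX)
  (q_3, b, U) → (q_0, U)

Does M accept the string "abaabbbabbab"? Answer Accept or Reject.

Reject

(q_0, abaabbbabbab, $)
  read a, top $: go to q_2, push U$ → (q_2, baabbbabbab, U$)
  read b, top U: go to q_0, push ε → (q_0, aabbbabbab, $)
  read a, top $: go to q_2, push U$ → (q_2, abbbabbab, U$)
  read a, top U: go to q_1, push ε → (q_1, bbbabbab, $)
  read b, top $: go to q_0, push $ → (q_0, bbabbab, $)
No transition applies at (q_0, bbabbab, $); input not fully consumed.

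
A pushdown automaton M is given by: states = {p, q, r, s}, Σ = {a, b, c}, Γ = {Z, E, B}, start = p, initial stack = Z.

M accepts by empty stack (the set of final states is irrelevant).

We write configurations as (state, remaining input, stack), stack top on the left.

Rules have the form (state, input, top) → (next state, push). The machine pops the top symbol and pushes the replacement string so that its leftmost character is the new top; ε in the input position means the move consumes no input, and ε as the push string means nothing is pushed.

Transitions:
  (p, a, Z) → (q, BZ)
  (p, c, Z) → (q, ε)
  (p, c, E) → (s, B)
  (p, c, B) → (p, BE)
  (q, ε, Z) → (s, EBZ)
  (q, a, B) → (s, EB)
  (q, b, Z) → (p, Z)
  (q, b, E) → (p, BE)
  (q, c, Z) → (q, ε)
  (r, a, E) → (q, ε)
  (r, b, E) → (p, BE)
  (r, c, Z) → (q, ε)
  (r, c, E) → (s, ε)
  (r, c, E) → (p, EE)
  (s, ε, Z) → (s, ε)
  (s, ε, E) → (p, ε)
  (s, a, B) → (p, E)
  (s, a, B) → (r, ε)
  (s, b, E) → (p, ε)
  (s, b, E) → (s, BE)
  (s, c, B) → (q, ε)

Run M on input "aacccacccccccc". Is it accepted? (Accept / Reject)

No computation consumes all input and empties the stack.

Reject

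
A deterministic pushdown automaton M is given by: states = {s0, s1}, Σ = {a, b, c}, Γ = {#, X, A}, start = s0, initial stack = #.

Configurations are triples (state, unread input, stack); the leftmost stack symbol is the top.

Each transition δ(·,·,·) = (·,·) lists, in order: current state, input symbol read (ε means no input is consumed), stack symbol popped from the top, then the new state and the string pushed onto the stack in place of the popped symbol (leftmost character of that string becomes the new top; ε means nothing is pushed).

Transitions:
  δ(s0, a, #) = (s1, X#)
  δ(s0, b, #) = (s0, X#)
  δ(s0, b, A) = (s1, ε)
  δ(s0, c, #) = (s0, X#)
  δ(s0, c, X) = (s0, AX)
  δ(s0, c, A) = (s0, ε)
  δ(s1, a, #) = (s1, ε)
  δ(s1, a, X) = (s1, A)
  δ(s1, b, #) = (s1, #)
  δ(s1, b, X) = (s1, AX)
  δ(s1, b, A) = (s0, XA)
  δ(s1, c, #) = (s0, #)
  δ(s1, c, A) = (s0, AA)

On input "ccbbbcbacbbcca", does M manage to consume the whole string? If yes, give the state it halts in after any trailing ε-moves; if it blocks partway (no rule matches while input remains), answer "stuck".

stuck

(s0, ccbbbcbacbbcca, #)
  read c, top #: go to s0, push X# → (s0, cbbbcbacbbcca, X#)
  read c, top X: go to s0, push AX → (s0, bbbcbacbbcca, AX#)
  read b, top A: go to s1, push ε → (s1, bbcbacbbcca, X#)
  read b, top X: go to s1, push AX → (s1, bcbacbbcca, AX#)
  read b, top A: go to s0, push XA → (s0, cbacbbcca, XAX#)
  read c, top X: go to s0, push AX → (s0, bacbbcca, AXAX#)
  read b, top A: go to s1, push ε → (s1, acbbcca, XAX#)
  read a, top X: go to s1, push A → (s1, cbbcca, AAX#)
  read c, top A: go to s0, push AA → (s0, bbcca, AAAX#)
  read b, top A: go to s1, push ε → (s1, bcca, AAX#)
  read b, top A: go to s0, push XA → (s0, cca, XAAX#)
  read c, top X: go to s0, push AX → (s0, ca, AXAAX#)
  read c, top A: go to s0, push ε → (s0, a, XAAX#)
No transition for (s0, a, top X); M blocks with input a remaining.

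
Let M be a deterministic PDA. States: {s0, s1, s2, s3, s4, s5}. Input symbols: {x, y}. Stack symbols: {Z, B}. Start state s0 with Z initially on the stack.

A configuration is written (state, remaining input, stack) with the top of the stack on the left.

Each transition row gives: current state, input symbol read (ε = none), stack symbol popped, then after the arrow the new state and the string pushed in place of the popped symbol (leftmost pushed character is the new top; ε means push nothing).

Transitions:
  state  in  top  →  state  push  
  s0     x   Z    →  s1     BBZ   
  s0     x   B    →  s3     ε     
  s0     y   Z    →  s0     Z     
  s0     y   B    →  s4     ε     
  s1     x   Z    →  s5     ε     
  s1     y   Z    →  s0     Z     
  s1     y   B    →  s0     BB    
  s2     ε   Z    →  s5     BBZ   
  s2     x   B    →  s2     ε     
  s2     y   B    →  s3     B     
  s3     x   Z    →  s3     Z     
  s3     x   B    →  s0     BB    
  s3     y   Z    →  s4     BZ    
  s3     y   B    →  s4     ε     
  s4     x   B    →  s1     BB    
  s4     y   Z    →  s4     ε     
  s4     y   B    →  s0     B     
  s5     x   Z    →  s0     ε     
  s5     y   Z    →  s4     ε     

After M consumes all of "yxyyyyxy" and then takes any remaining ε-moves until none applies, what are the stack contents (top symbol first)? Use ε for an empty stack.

BBBZ

(s0, yxyyyyxy, Z) ⊢ (s0, xyyyyxy, Z) ⊢ (s1, yyyyxy, BBZ) ⊢ (s0, yyyxy, BBBZ) ⊢ (s4, yyxy, BBZ) ⊢ (s0, yxy, BBZ) ⊢ (s4, xy, BZ) ⊢ (s1, y, BBZ) ⊢ (s0, ε, BBBZ)
All input consumed in state s0 with stack BBBZ.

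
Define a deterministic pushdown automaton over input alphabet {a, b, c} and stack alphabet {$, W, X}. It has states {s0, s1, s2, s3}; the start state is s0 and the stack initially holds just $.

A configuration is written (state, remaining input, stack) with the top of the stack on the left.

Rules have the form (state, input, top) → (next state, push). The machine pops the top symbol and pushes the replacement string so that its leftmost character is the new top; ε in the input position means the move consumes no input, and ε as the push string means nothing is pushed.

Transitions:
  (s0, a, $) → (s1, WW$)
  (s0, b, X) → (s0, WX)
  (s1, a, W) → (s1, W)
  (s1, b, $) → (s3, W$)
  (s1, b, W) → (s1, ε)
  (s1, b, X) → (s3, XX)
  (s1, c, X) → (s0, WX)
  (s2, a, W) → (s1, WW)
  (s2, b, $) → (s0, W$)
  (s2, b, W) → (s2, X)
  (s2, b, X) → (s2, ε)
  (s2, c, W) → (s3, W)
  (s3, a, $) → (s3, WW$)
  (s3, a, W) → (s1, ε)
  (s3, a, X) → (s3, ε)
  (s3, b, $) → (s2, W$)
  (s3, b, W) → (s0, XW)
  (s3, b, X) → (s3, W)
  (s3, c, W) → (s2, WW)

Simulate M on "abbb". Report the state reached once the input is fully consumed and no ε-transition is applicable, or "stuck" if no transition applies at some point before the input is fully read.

s3

(s0, abbb, $)
  read a, top $: go to s1, push WW$ → (s1, bbb, WW$)
  read b, top W: go to s1, push ε → (s1, bb, W$)
  read b, top W: go to s1, push ε → (s1, b, $)
  read b, top $: go to s3, push W$ → (s3, ε, W$)
All input consumed; M is in state s3.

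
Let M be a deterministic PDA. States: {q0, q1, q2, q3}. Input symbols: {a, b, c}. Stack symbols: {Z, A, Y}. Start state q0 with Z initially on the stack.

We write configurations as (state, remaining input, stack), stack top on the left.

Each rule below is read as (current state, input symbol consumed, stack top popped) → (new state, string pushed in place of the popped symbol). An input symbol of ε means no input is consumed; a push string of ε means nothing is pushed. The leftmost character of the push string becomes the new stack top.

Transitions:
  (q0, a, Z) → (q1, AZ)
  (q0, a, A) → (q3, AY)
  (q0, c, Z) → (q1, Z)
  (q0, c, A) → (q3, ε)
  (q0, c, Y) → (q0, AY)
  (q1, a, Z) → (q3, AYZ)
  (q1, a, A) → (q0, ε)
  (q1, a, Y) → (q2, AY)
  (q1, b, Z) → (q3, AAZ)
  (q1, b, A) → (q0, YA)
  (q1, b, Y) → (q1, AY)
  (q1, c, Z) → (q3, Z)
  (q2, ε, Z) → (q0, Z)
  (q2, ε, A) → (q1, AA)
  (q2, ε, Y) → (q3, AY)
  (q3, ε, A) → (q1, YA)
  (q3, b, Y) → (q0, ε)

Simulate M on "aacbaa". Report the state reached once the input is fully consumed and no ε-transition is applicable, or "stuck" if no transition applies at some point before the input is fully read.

q0

(q0, aacbaa, Z) ⊢ (q1, acbaa, AZ) ⊢ (q0, cbaa, Z) ⊢ (q1, baa, Z) ⊢ (q3, aa, AAZ) ⊢ (q1, aa, YAAZ) ⊢ (q2, a, AYAAZ) ⊢ (q1, a, AAYAAZ) ⊢ (q0, ε, AYAAZ)
All input consumed; M is in state q0.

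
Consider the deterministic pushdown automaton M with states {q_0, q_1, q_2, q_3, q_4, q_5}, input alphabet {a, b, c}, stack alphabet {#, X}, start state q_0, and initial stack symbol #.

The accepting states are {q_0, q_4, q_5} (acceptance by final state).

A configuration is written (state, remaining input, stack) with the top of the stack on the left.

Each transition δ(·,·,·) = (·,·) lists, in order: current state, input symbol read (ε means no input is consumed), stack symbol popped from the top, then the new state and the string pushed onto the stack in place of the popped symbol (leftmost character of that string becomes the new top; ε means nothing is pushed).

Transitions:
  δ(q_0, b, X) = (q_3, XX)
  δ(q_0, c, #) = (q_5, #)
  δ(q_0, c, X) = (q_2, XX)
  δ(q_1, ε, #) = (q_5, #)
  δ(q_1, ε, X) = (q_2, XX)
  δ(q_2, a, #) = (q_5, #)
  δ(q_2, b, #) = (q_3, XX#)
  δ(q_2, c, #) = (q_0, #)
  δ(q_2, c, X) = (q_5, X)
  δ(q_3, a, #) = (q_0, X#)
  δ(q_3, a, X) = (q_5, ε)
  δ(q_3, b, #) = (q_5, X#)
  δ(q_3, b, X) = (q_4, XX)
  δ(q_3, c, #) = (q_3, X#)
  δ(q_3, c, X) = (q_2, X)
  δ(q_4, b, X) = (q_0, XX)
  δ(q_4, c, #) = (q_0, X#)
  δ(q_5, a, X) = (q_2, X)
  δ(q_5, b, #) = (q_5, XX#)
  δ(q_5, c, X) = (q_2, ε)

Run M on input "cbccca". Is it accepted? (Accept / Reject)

Accept

(q_0, cbccca, #)
  read c, top #: go to q_5, push # → (q_5, bccca, #)
  read b, top #: go to q_5, push XX# → (q_5, ccca, XX#)
  read c, top X: go to q_2, push ε → (q_2, cca, X#)
  read c, top X: go to q_5, push X → (q_5, ca, X#)
  read c, top X: go to q_2, push ε → (q_2, a, #)
  read a, top #: go to q_5, push # → (q_5, ε, #)
All input consumed; state q_5 ∈ F.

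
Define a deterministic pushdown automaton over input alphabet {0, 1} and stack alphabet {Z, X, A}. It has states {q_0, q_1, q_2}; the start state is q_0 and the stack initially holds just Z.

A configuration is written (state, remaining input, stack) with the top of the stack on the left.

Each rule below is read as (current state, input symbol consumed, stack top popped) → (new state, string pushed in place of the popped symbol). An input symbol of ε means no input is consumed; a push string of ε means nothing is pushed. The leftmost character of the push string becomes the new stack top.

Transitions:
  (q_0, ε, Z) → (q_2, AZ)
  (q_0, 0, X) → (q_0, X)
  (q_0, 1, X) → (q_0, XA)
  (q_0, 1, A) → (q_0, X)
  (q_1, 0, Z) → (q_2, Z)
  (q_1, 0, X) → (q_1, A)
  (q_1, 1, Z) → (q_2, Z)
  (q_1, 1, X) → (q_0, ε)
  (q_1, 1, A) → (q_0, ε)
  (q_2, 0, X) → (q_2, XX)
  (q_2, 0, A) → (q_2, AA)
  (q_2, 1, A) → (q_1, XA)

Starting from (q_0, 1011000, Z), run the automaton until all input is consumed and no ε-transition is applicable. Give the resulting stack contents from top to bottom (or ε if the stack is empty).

XZ

(q_0, 1011000, Z) ⊢ (q_2, 1011000, AZ) ⊢ (q_1, 011000, XAZ) ⊢ (q_1, 11000, AAZ) ⊢ (q_0, 1000, AZ) ⊢ (q_0, 000, XZ) ⊢ (q_0, 00, XZ) ⊢ (q_0, 0, XZ) ⊢ (q_0, ε, XZ)
All input consumed in state q_0 with stack XZ.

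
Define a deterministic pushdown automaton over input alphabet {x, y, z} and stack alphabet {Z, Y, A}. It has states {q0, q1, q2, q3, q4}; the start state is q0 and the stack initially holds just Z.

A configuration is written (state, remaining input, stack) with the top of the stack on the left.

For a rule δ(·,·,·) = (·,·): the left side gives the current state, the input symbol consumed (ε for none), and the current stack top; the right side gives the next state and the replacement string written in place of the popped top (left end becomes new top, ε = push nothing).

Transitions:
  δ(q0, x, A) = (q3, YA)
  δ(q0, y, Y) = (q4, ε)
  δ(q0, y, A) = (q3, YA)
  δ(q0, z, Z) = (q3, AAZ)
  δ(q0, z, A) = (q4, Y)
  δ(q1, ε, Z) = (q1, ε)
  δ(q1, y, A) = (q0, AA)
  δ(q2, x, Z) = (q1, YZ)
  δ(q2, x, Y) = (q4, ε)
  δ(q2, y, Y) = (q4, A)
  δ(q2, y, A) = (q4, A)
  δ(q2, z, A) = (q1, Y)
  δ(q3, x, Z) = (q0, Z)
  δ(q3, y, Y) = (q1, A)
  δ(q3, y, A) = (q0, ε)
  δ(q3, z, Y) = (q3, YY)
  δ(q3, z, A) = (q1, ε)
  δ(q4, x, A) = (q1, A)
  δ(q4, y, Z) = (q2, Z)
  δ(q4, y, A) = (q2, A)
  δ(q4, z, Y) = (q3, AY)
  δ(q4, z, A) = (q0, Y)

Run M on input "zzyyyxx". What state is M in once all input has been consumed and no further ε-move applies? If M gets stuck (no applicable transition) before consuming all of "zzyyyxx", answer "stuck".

(q0, zzyyyxx, Z) ⊢ (q3, zyyyxx, AAZ) ⊢ (q1, yyyxx, AZ) ⊢ (q0, yyxx, AAZ) ⊢ (q3, yxx, YAAZ) ⊢ (q1, xx, AAAZ)
No transition for (q1, x, top A); M blocks with input xx remaining.

stuck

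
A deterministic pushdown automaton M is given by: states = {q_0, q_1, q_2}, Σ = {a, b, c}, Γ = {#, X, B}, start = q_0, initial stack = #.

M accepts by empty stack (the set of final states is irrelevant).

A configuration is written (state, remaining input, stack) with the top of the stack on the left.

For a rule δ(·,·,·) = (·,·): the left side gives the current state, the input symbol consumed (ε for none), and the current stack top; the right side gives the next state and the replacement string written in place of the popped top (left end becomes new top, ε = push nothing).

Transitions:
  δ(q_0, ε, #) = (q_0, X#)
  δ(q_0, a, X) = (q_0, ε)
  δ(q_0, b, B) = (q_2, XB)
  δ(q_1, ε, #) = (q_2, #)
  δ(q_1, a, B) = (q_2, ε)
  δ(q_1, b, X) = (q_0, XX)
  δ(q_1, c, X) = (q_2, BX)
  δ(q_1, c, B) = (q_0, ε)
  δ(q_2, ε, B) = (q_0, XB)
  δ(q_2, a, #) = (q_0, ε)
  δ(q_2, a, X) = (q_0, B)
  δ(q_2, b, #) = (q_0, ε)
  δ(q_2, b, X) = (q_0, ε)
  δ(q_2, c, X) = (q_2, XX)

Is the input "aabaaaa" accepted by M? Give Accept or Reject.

Reject

(q_0, aabaaaa, #)
  ε-move, top #: go to q_0, push X# → (q_0, aabaaaa, X#)
  read a, top X: go to q_0, push ε → (q_0, abaaaa, #)
  ε-move, top #: go to q_0, push X# → (q_0, abaaaa, X#)
  read a, top X: go to q_0, push ε → (q_0, baaaa, #)
  ε-move, top #: go to q_0, push X# → (q_0, baaaa, X#)
No transition applies at (q_0, baaaa, X#); input not fully consumed.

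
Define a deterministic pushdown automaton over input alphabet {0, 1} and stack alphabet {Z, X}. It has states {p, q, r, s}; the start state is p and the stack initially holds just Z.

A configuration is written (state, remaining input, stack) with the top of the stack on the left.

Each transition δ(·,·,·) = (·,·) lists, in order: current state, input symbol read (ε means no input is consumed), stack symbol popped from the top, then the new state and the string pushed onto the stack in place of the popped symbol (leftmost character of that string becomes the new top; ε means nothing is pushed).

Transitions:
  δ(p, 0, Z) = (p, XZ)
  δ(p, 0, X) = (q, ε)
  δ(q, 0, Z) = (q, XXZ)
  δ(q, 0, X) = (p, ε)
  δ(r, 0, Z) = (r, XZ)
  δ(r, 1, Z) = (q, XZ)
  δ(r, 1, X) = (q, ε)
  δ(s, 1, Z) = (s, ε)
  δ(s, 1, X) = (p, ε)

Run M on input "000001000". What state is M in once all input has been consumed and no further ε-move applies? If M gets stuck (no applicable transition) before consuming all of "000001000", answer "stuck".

(p, 000001000, Z)
  read 0, top Z: go to p, push XZ → (p, 00001000, XZ)
  read 0, top X: go to q, push ε → (q, 0001000, Z)
  read 0, top Z: go to q, push XXZ → (q, 001000, XXZ)
  read 0, top X: go to p, push ε → (p, 01000, XZ)
  read 0, top X: go to q, push ε → (q, 1000, Z)
No transition for (q, 1, top Z); M blocks with input 1000 remaining.

stuck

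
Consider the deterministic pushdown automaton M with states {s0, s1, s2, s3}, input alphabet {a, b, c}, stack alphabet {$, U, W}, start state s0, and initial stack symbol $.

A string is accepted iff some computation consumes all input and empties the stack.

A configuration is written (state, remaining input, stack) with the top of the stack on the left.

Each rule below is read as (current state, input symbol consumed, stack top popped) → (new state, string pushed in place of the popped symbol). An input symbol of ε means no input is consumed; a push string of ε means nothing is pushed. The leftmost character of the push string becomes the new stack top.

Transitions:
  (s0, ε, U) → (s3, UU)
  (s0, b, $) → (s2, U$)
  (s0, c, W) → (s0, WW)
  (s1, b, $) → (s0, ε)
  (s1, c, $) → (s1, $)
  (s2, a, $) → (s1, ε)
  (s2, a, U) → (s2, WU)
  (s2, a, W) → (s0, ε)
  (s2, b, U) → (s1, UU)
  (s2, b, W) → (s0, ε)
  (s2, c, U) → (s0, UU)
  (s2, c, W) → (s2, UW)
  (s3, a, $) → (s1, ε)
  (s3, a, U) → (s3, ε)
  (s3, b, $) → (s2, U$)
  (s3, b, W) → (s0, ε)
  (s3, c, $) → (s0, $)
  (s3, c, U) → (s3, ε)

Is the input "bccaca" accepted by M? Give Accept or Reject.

(s0, bccaca, $)
  read b, top $: go to s2, push U$ → (s2, ccaca, U$)
  read c, top U: go to s0, push UU → (s0, caca, UU$)
  ε-move, top U: go to s3, push UU → (s3, caca, UUU$)
  read c, top U: go to s3, push ε → (s3, aca, UU$)
  read a, top U: go to s3, push ε → (s3, ca, U$)
  read c, top U: go to s3, push ε → (s3, a, $)
  read a, top $: go to s1, push ε → (s1, ε, ε)
All input consumed and the stack is empty.

Accept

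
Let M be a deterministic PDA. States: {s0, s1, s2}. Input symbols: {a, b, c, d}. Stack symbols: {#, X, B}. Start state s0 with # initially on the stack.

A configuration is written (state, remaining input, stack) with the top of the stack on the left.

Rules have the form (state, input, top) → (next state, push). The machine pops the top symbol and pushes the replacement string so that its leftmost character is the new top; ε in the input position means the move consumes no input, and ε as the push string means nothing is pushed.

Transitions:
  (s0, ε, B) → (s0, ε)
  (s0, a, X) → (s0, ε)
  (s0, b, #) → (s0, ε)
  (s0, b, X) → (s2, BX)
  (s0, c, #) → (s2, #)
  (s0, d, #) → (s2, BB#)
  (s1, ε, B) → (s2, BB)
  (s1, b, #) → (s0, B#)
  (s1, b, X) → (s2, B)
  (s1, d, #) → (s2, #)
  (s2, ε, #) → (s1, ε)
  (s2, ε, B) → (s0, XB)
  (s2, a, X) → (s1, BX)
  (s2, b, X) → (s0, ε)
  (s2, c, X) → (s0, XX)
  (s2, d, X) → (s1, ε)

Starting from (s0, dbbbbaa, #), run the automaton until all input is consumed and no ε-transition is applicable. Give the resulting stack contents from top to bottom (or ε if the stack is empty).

(s0, dbbbbaa, #)
  read d, top #: go to s2, push BB# → (s2, bbbbaa, BB#)
  ε-move, top B: go to s0, push XB → (s0, bbbbaa, XBB#)
  read b, top X: go to s2, push BX → (s2, bbbaa, BXBB#)
  ε-move, top B: go to s0, push XB → (s0, bbbaa, XBXBB#)
  read b, top X: go to s2, push BX → (s2, bbaa, BXBXBB#)
  ε-move, top B: go to s0, push XB → (s0, bbaa, XBXBXBB#)
  read b, top X: go to s2, push BX → (s2, baa, BXBXBXBB#)
  ε-move, top B: go to s0, push XB → (s0, baa, XBXBXBXBB#)
  read b, top X: go to s2, push BX → (s2, aa, BXBXBXBXBB#)
  ε-move, top B: go to s0, push XB → (s0, aa, XBXBXBXBXBB#)
  read a, top X: go to s0, push ε → (s0, a, BXBXBXBXBB#)
  ε-move, top B: go to s0, push ε → (s0, a, XBXBXBXBB#)
  read a, top X: go to s0, push ε → (s0, ε, BXBXBXBB#)
  ε-move, top B: go to s0, push ε → (s0, ε, XBXBXBB#)
All input consumed in state s0 with stack XBXBXBB#.

XBXBXBB#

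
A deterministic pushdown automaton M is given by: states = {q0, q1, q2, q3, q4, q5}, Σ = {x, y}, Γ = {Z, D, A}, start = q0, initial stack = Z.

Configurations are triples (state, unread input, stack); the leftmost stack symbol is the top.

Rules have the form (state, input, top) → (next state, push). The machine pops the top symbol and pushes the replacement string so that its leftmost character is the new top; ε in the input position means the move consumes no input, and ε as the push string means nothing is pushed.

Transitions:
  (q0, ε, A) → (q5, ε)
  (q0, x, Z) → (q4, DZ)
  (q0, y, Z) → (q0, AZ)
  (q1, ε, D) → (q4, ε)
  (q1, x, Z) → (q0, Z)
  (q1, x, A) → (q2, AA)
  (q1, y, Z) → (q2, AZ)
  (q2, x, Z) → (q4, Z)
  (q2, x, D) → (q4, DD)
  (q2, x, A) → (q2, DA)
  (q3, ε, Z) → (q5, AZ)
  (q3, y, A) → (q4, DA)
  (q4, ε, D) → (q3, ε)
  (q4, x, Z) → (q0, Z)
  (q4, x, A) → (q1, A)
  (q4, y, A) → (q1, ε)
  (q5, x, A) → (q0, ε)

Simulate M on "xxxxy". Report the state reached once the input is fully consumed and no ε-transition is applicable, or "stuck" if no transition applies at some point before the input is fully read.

q5

(q0, xxxxy, Z)
  read x, top Z: go to q4, push DZ → (q4, xxxy, DZ)
  ε-move, top D: go to q3, push ε → (q3, xxxy, Z)
  ε-move, top Z: go to q5, push AZ → (q5, xxxy, AZ)
  read x, top A: go to q0, push ε → (q0, xxy, Z)
  read x, top Z: go to q4, push DZ → (q4, xy, DZ)
  ε-move, top D: go to q3, push ε → (q3, xy, Z)
  ε-move, top Z: go to q5, push AZ → (q5, xy, AZ)
  read x, top A: go to q0, push ε → (q0, y, Z)
  read y, top Z: go to q0, push AZ → (q0, ε, AZ)
  ε-move, top A: go to q5, push ε → (q5, ε, Z)
All input consumed; M is in state q5.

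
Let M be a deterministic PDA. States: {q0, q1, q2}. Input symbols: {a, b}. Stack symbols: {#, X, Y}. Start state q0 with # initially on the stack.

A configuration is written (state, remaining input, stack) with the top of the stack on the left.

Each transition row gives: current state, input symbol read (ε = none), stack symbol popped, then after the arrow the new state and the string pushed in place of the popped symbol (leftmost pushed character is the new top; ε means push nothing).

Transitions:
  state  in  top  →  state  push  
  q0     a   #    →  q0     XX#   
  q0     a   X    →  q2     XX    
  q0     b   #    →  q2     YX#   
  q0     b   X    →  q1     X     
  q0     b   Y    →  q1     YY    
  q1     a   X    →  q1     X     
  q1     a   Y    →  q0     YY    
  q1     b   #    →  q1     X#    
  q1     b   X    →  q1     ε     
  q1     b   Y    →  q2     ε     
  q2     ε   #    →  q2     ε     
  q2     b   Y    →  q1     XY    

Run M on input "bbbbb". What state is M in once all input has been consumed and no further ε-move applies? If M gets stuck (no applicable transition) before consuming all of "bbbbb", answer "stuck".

stuck

(q0, bbbbb, #)
  read b, top #: go to q2, push YX# → (q2, bbbb, YX#)
  read b, top Y: go to q1, push XY → (q1, bbb, XYX#)
  read b, top X: go to q1, push ε → (q1, bb, YX#)
  read b, top Y: go to q2, push ε → (q2, b, X#)
No transition for (q2, b, top X); M blocks with input b remaining.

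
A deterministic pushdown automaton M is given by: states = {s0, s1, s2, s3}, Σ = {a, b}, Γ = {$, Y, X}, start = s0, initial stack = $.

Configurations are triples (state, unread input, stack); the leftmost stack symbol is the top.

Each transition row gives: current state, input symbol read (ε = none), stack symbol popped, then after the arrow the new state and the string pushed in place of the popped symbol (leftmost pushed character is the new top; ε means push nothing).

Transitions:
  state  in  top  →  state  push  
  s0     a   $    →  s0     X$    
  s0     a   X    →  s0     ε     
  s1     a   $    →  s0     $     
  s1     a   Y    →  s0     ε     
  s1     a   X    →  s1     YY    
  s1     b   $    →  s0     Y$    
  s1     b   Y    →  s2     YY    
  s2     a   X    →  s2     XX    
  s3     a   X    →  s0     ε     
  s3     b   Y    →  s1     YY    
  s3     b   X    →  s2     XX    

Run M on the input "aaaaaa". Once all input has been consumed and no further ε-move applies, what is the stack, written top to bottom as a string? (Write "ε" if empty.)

(s0, aaaaaa, $)
  read a, top $: go to s0, push X$ → (s0, aaaaa, X$)
  read a, top X: go to s0, push ε → (s0, aaaa, $)
  read a, top $: go to s0, push X$ → (s0, aaa, X$)
  read a, top X: go to s0, push ε → (s0, aa, $)
  read a, top $: go to s0, push X$ → (s0, a, X$)
  read a, top X: go to s0, push ε → (s0, ε, $)
All input consumed in state s0 with stack $.

$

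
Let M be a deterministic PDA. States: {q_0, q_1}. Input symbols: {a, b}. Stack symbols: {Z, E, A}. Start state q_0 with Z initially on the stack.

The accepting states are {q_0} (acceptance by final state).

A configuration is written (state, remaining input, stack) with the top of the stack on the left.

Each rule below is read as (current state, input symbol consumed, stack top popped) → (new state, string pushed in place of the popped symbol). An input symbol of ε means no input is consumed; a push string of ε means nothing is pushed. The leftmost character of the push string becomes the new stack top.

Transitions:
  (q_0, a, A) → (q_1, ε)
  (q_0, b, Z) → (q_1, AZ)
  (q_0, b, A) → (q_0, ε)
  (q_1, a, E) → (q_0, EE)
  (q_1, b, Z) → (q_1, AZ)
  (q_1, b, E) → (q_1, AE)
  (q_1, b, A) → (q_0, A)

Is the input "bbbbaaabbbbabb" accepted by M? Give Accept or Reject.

(q_0, bbbbaaabbbbabb, Z)
  read b, top Z: go to q_1, push AZ → (q_1, bbbaaabbbbabb, AZ)
  read b, top A: go to q_0, push A → (q_0, bbaaabbbbabb, AZ)
  read b, top A: go to q_0, push ε → (q_0, baaabbbbabb, Z)
  read b, top Z: go to q_1, push AZ → (q_1, aaabbbbabb, AZ)
No transition applies at (q_1, aaabbbbabb, AZ); input not fully consumed.

Reject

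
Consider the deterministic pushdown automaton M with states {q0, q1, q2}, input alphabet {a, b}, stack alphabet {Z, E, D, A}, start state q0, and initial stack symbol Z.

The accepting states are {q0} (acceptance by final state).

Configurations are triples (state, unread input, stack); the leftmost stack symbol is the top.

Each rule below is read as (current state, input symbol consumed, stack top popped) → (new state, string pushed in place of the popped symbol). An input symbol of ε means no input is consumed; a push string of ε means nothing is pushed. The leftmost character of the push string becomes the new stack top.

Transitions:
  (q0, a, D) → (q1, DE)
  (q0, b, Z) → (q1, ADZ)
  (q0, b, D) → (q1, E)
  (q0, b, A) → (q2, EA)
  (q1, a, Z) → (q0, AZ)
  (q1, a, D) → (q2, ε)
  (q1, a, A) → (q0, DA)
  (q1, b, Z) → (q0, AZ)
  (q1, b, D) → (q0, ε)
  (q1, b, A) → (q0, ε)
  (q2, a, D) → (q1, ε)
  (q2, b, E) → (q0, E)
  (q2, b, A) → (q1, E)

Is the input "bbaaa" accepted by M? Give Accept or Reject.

Reject

(q0, bbaaa, Z) ⊢ (q1, baaa, ADZ) ⊢ (q0, aaa, DZ) ⊢ (q1, aa, DEZ) ⊢ (q2, a, EZ)
No transition applies at (q2, a, EZ); input not fully consumed.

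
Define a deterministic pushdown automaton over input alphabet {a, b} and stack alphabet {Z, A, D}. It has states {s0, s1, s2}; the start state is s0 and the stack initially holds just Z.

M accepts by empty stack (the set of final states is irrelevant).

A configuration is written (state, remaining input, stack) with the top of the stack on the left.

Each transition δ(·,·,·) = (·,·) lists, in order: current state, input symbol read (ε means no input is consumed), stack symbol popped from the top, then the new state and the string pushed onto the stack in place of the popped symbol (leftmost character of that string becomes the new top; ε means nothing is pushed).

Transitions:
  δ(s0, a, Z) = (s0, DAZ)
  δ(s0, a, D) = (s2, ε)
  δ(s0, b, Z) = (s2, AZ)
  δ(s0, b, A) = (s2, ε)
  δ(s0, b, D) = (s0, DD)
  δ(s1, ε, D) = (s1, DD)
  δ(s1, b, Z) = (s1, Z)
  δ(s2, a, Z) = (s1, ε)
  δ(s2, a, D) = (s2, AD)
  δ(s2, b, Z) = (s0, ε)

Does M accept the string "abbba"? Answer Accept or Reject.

(s0, abbba, Z)
  read a, top Z: go to s0, push DAZ → (s0, bbba, DAZ)
  read b, top D: go to s0, push DD → (s0, bba, DDAZ)
  read b, top D: go to s0, push DD → (s0, ba, DDDAZ)
  read b, top D: go to s0, push DD → (s0, a, DDDDAZ)
  read a, top D: go to s2, push ε → (s2, ε, DDDAZ)
All input consumed; stack is DDDAZ, not empty, and no further ε-move applies.

Reject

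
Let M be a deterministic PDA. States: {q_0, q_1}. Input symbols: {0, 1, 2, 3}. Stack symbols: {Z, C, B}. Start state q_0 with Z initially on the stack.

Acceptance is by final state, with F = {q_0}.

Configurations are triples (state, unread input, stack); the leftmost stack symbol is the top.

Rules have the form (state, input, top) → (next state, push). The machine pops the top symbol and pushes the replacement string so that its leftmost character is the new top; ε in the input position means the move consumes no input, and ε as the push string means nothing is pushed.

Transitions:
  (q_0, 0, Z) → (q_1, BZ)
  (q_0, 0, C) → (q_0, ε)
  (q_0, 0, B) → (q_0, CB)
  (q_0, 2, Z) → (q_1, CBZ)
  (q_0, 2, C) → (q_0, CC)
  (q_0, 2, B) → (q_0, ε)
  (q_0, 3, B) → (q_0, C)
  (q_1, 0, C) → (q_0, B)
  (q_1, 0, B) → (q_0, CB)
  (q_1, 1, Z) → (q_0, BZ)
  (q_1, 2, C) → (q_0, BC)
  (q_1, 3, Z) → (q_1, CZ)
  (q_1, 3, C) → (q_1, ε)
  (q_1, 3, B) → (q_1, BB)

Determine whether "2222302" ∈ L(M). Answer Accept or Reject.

(q_0, 2222302, Z) ⊢ (q_1, 222302, CBZ) ⊢ (q_0, 22302, BCBZ) ⊢ (q_0, 2302, CBZ) ⊢ (q_0, 302, CCBZ)
No transition applies at (q_0, 302, CCBZ); input not fully consumed.

Reject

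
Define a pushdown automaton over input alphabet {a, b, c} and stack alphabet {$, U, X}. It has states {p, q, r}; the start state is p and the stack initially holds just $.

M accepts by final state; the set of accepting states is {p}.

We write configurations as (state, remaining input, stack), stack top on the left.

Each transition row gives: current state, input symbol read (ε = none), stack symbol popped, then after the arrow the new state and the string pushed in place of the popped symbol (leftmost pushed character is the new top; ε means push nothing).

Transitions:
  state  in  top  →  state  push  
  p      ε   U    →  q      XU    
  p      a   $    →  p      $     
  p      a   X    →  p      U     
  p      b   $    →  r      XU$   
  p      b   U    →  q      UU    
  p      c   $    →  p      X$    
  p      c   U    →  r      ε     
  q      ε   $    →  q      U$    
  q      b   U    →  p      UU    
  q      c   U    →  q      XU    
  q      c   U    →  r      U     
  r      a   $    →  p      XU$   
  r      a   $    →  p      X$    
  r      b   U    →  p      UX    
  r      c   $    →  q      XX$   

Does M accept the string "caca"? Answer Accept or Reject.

Accept

One accepting computation: (p, caca, $) ⊢ (p, aca, X$) ⊢ (p, ca, U$) ⊢ (r, a, $) ⊢ (p, ε, XU$)
All input consumed and state p ∈ F.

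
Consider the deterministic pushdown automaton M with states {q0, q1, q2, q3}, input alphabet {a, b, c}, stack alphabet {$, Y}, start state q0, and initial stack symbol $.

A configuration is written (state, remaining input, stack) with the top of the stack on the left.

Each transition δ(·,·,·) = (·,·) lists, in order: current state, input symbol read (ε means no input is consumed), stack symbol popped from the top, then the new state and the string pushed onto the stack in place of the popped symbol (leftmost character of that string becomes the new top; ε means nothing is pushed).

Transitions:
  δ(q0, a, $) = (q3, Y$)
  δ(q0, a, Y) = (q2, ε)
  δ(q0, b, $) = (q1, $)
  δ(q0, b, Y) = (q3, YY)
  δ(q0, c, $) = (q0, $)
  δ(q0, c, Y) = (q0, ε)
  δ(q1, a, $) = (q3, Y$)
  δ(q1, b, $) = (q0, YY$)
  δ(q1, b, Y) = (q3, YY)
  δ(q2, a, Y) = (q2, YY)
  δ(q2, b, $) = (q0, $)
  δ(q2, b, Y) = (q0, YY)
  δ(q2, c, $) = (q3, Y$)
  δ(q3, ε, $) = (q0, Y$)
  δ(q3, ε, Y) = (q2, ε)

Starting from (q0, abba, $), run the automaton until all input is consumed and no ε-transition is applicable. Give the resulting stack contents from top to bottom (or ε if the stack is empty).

(q0, abba, $) ⊢ (q3, bba, Y$) ⊢ (q2, bba, $) ⊢ (q0, ba, $) ⊢ (q1, a, $) ⊢ (q3, ε, Y$) ⊢ (q2, ε, $)
All input consumed in state q2 with stack $.

$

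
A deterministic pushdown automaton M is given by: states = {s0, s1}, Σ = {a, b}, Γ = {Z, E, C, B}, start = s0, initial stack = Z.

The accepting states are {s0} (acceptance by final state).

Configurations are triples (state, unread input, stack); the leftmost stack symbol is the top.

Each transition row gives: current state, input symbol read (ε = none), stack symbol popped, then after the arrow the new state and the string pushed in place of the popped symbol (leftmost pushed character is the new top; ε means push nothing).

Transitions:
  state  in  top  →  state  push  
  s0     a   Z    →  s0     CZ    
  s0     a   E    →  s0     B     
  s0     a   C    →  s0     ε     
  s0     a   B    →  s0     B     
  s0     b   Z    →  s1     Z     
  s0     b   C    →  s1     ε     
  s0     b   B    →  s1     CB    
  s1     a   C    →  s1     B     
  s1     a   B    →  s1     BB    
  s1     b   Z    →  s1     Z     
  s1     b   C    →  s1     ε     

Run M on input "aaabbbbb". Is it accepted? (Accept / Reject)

Reject

(s0, aaabbbbb, Z)
  read a, top Z: go to s0, push CZ → (s0, aabbbbb, CZ)
  read a, top C: go to s0, push ε → (s0, abbbbb, Z)
  read a, top Z: go to s0, push CZ → (s0, bbbbb, CZ)
  read b, top C: go to s1, push ε → (s1, bbbb, Z)
  read b, top Z: go to s1, push Z → (s1, bbb, Z)
  read b, top Z: go to s1, push Z → (s1, bb, Z)
  read b, top Z: go to s1, push Z → (s1, b, Z)
  read b, top Z: go to s1, push Z → (s1, ε, Z)
All input consumed; state s1 ∉ F and no further ε-move applies.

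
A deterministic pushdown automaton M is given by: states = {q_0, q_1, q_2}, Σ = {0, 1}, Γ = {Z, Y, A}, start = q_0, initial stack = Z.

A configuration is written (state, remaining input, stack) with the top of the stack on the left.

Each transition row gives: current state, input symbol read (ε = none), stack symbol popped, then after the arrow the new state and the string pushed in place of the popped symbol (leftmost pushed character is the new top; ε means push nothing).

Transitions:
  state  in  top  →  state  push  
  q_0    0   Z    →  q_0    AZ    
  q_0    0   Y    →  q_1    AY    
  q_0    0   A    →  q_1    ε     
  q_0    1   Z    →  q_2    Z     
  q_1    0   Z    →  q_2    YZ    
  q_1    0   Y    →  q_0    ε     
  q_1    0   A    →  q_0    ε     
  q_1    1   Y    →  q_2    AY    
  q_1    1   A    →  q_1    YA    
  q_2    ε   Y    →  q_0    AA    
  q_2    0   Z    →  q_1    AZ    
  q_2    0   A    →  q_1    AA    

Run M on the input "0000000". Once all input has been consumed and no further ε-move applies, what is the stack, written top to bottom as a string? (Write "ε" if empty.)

Z

(q_0, 0000000, Z) ⊢ (q_0, 000000, AZ) ⊢ (q_1, 00000, Z) ⊢ (q_2, 0000, YZ) ⊢ (q_0, 0000, AAZ) ⊢ (q_1, 000, AZ) ⊢ (q_0, 00, Z) ⊢ (q_0, 0, AZ) ⊢ (q_1, ε, Z)
All input consumed in state q_1 with stack Z.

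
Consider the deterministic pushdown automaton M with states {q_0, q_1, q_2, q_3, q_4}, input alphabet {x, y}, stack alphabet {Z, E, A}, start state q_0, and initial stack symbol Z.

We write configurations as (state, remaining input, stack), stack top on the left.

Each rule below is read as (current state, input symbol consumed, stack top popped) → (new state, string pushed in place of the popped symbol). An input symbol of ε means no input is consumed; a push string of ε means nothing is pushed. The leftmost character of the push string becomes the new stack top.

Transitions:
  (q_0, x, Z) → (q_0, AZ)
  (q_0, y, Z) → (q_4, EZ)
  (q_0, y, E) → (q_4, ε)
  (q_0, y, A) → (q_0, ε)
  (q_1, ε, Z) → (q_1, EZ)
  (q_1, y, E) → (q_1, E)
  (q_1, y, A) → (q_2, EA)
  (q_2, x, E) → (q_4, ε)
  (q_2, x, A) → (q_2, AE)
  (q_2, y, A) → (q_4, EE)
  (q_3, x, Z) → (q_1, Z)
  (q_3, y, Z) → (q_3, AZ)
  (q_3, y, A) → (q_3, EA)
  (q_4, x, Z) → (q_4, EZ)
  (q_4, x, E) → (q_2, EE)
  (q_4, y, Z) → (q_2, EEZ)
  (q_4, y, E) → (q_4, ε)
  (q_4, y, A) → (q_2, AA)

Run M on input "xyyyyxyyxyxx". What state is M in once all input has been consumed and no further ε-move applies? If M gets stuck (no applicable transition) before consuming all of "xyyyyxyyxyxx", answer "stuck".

q_2

(q_0, xyyyyxyyxyxx, Z)
  read x, top Z: go to q_0, push AZ → (q_0, yyyyxyyxyxx, AZ)
  read y, top A: go to q_0, push ε → (q_0, yyyxyyxyxx, Z)
  read y, top Z: go to q_4, push EZ → (q_4, yyxyyxyxx, EZ)
  read y, top E: go to q_4, push ε → (q_4, yxyyxyxx, Z)
  read y, top Z: go to q_2, push EEZ → (q_2, xyyxyxx, EEZ)
  read x, top E: go to q_4, push ε → (q_4, yyxyxx, EZ)
  read y, top E: go to q_4, push ε → (q_4, yxyxx, Z)
  read y, top Z: go to q_2, push EEZ → (q_2, xyxx, EEZ)
  read x, top E: go to q_4, push ε → (q_4, yxx, EZ)
  read y, top E: go to q_4, push ε → (q_4, xx, Z)
  read x, top Z: go to q_4, push EZ → (q_4, x, EZ)
  read x, top E: go to q_2, push EE → (q_2, ε, EEZ)
All input consumed; M is in state q_2.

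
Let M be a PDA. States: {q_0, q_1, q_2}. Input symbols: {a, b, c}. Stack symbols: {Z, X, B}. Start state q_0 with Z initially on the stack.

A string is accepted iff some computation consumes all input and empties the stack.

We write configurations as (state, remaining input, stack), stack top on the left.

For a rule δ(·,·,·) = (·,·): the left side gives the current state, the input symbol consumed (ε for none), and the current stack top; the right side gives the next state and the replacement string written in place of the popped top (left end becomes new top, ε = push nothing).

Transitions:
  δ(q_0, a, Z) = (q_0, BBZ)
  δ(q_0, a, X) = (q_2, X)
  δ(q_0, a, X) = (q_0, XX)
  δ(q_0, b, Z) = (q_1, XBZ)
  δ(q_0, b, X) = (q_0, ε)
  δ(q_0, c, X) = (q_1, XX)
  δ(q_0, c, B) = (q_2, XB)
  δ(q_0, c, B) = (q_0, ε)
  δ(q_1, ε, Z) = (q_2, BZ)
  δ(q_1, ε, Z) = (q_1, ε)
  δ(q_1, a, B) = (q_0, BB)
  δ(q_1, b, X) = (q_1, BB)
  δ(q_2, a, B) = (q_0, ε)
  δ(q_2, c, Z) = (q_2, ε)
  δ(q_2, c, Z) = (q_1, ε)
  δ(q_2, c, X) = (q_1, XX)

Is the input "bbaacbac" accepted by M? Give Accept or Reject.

No computation consumes all input and empties the stack.

Reject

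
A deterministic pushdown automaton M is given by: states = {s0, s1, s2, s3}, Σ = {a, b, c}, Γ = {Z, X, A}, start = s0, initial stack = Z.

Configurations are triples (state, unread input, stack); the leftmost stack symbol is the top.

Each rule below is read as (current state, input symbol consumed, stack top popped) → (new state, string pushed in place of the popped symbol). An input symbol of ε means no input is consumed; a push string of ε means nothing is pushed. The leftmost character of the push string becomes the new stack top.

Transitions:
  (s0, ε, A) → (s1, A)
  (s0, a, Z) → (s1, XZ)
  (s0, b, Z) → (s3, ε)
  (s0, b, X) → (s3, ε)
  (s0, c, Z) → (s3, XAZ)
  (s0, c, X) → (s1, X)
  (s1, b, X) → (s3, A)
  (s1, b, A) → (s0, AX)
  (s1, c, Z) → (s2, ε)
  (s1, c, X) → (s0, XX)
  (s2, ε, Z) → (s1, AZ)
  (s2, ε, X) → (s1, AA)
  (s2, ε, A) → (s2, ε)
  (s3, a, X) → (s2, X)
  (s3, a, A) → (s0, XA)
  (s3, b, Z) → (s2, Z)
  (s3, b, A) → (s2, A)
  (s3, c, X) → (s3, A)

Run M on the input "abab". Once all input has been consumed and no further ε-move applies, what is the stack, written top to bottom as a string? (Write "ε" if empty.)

(s0, abab, Z)
  read a, top Z: go to s1, push XZ → (s1, bab, XZ)
  read b, top X: go to s3, push A → (s3, ab, AZ)
  read a, top A: go to s0, push XA → (s0, b, XAZ)
  read b, top X: go to s3, push ε → (s3, ε, AZ)
All input consumed in state s3 with stack AZ.

AZ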